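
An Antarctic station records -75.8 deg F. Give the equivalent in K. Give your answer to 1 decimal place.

213.3 K

First to °C: -59.89 °C.
Then to K: 213.3 K.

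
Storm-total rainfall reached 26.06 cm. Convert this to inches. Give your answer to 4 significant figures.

10.26 in

1 cm = 0.393701 in, so 26.06 × 0.393701 = 10.26 in.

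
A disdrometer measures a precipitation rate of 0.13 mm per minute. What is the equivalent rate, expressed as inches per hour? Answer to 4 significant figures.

0.13 mm/minute × 0.0393701 in/mm × 60 minute/hour = 0.3071 in/hour.

0.3071 in/hour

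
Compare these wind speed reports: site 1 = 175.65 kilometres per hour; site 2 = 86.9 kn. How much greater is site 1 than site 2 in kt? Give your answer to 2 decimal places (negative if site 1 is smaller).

site 1: 175.65 km/h = 94.8434 kt.
Difference: 94.8434 − 86.9000 = 7.94 kt.

7.94 kt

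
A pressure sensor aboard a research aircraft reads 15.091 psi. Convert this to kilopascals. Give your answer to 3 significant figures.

104 kPa

1 psi = 6.89476 kPa, so 15.091 × 6.89476 = 104 kPa.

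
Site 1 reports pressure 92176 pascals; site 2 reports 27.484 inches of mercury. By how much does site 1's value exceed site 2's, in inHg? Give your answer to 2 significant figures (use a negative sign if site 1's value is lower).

-0.26 inHg

site 1: 92176 Pa = 27.2196 inHg.
Difference: 27.2196 − 27.4840 = -0.26 inHg.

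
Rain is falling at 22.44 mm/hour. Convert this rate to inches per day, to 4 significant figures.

22.44 mm/hour × 0.0393701 in/mm × 24 hour/day = 21.20 in/day.

21.20 in/day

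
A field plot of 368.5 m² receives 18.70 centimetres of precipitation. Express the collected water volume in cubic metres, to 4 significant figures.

68.91 cubic metres

Depth: 18.70 cm × 10 = 187 mm.
1 mm over 1 m² is 1 L, so volume = 187 × 368.5 = 68909.5 L = 68.91 m³.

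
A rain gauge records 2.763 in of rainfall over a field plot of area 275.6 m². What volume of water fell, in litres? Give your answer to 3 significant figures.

Depth: 2.763 in × 25.4 = 70.1802 mm.
1 mm over 1 m² is 1 L, so volume = 70.1802 × 275.6 = 19341.663 L ≈ 19300 L.

19300 litres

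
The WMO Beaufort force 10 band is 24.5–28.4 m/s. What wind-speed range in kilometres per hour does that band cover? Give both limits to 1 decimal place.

88.2 to 102.2 km/h

24.5–28.4 m/s × 3.6 = 88.2–102.2 km/h.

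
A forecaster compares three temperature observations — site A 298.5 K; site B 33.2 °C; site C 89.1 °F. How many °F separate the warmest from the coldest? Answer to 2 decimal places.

site A: 298.5 K = 25.350 °C.
site C: 89.1 °F = 31.722 °C.
Spread: 33.200 − 25.350 = 7.850 °C = 14.13 °F.

14.13 °F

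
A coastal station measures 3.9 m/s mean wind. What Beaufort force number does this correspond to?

3.9 m/s lies in the Beaufort 3 band (gentle breeze, 3.4–5.4 m/s).

Beaufort force 3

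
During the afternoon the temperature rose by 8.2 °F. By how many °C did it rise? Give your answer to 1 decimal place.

4.6 °C

Converting a difference, only the 9/5 scale factor applies: Δ°C = 8.2 × 0.5556 = 4.6 °C.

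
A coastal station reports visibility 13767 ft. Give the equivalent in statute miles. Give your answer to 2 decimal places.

1 ft = 0.000189394 SM, so 13767 × 0.000189394 = 2.61 SM.

2.61 SM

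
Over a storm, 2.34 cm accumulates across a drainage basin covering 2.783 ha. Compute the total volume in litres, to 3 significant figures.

651000 litres

Depth: 2.34 cm × 10 = 23.4 mm.
Area: 2.783 ha = 27830 m².
1 mm over 1 m² is 1 L, so volume = 23.4 × 27830 = 651222 L ≈ 651000 L.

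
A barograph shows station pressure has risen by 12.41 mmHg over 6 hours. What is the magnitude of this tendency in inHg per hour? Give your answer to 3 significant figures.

0.0814 inHg per hour

12.41 mmHg / 6 h × 0.0393701 inHg/mmHg = 0.0814 inHg/h.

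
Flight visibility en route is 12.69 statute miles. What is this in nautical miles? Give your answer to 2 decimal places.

1 SM = 0.868976 nmi, so 12.69 × 0.868976 = 11.03 nmi.

11.03 nmi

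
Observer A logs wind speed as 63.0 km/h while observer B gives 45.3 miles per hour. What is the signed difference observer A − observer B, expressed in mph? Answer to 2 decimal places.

-6.15 mph

observer A: 63.0 km/h = 39.1464 mph.
Difference: 39.1464 − 45.3000 = -6.15 mph.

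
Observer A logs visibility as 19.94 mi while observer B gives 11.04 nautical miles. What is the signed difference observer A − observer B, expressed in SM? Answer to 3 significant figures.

observer B: 11.04 nmi = 12.7046 SM.
Difference: 19.9400 − 12.7046 = 7.24 SM.

7.24 SM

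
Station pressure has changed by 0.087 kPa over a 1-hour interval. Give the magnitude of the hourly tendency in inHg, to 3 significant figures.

0.087 kPa / 1 h × 0.2953 inHg/kPa = 0.0257 inHg/h.

0.0257 inHg per hour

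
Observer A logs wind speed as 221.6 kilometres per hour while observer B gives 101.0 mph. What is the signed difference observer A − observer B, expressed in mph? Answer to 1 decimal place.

observer A: 221.6 km/h = 137.696 mph.
Difference: 137.696 − 101.000 = 36.7 mph.

36.7 mph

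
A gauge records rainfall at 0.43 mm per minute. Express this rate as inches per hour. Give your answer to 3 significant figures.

0.43 mm/minute × 0.0393701 in/mm × 60 minute/hour = 1.02 in/hour.

1.02 in/hour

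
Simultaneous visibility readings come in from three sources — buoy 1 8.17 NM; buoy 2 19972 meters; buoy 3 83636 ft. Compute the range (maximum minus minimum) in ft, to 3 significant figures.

34000 ft

buoy 1: 8.17 nmi = 49641.86 ft.
buoy 2: 19972 m = 65524.93 ft.
Spread: 83636.00 − 49641.86 = 34000 ft.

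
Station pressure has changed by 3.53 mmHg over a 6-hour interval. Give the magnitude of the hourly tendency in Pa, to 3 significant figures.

78.4 Pa per hour

3.53 mmHg / 6 h × 133.322 Pa/mmHg = 78.4 Pa/h.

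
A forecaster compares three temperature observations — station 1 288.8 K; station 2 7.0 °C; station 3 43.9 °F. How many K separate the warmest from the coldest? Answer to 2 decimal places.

9.04 K

station 1: 288.8 K = 15.650 °C.
station 3: 43.9 °F = 6.611 °C.
Spread: 15.650 − 6.611 = 9.039 °C.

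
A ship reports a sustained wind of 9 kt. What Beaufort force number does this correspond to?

9 kt lies in the Beaufort 3 band (gentle breeze, 7–10 kt).

Beaufort force 3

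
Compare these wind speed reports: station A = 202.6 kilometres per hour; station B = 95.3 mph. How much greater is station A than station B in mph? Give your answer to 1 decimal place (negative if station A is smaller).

station A: 202.6 km/h = 125.890 mph.
Difference: 125.890 − 95.300 = 30.6 mph.

30.6 mph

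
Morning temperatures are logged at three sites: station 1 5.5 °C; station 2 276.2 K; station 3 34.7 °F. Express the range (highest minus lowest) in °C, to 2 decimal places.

4.00 °C

station 2: 276.2 K = 3.050 °C.
station 3: 34.7 °F = 1.500 °C.
Spread: 5.500 − 1.500 = 4.000 °C.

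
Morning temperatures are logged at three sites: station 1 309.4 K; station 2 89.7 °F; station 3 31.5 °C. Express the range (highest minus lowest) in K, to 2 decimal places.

4.75 K

station 1: 309.4 K = 36.250 °C.
station 2: 89.7 °F = 32.056 °C.
Spread: 36.250 − 31.500 = 4.750 °C.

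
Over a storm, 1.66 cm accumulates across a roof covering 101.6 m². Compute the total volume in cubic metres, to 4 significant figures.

Depth: 1.66 cm × 10 = 16.6 mm.
1 mm over 1 m² is 1 L, so volume = 16.6 × 101.6 = 1686.56 L = 1.687 m³.

1.687 cubic metres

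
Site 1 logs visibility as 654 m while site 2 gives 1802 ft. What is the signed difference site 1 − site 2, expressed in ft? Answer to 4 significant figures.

site 1: 654 m = 2145.669 ft.
Difference: 2145.669 − 1802.000 = 343.7 ft.

343.7 ft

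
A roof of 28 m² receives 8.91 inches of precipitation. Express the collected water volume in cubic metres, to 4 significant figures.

Depth: 8.91 in × 25.4 = 226.314 mm.
1 mm over 1 m² is 1 L, so volume = 226.314 × 28 = 6336.792 L = 6.337 m³.

6.337 cubic metres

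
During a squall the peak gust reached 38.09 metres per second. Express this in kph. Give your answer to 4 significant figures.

1 m/s = 3.6 km/h, so 38.09 × 3.6 = 137.1 km/h.

137.1 km/h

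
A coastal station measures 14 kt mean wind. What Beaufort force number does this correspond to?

Beaufort force 4

14 kt lies in the Beaufort 4 band (moderate breeze, 11–16 kt).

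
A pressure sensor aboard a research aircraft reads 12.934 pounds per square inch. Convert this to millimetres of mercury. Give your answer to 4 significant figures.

668.9 mmHg

1 psi = 51.7149 mmHg, so 12.934 × 51.7149 = 668.9 mmHg.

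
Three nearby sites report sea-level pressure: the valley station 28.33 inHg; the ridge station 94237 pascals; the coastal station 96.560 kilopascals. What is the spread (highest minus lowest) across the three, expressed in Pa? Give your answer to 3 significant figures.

2320 Pa

the valley station: 28.33 inHg = 95936.40 Pa.
the coastal station: 96.560 kPa = 96560.00 Pa.
Spread: 96560.00 − 94237.00 = 2320 Pa.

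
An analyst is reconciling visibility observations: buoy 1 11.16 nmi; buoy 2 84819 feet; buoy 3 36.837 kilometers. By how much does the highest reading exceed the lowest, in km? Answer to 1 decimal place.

16.2 km

buoy 1: 11.16 nmi = 20.668 km.
buoy 2: 84819 ft = 25.853 km.
Spread: 36.837 − 20.668 = 16.2 km.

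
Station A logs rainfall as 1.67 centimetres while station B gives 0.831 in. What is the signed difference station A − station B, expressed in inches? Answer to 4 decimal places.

-0.1735 in

station A: 1.67 cm = 0.657480 in.
Difference: 0.657480 − 0.831000 = -0.1735 in.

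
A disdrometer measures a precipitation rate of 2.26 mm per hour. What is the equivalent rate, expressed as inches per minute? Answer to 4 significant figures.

0.001483 in/minute

2.26 mm/hour × 0.0393701 in/mm × 0.0166667 hour/minute = 0.001483 in/minute.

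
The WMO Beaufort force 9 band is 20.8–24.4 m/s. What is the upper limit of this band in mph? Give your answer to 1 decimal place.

54.6 mph

20.8–24.4 m/s × 2.237 = 46.5–54.6 mph.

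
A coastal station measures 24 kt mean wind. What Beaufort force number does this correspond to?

24 kt lies in the Beaufort 6 band (strong breeze, 22–27 kt).

Beaufort force 6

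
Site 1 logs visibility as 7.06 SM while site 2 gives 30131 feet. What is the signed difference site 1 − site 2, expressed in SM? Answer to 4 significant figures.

site 2: 30131 ft = 5.70663 SM.
Difference: 7.06000 − 5.70663 = 1.353 SM.

1.353 SM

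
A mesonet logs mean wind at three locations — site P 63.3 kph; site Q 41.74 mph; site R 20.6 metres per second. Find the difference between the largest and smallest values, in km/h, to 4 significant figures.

10.86 km/h

site Q: 41.74 mph = 67.1740 km/h.
site R: 20.6 m/s = 74.1600 km/h.
Spread: 74.1600 − 63.3000 = 10.86 km/h.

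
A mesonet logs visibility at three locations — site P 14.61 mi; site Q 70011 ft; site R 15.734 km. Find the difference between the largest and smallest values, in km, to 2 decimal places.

site P: 14.61 SM = 23.5125 km.
site Q: 70011 ft = 21.3394 km.
Spread: 23.5125 − 15.7340 = 7.78 km.

7.78 km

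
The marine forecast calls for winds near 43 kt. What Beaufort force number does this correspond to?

43 kt lies in the Beaufort 9 band (strong gale, 41–47 kt).

Beaufort force 9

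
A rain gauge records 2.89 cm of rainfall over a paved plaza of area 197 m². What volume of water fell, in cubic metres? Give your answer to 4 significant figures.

5.693 cubic metres

Depth: 2.89 cm × 10 = 28.9 mm.
1 mm over 1 m² is 1 L, so volume = 28.9 × 197 = 5693.3 L = 5.693 m³.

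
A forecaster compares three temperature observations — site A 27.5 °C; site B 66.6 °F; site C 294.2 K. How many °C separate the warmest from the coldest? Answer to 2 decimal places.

site B: 66.6 °F = 19.222 °C.
site C: 294.2 K = 21.050 °C.
Spread: 27.500 − 19.222 = 8.278 °C.

8.28 °C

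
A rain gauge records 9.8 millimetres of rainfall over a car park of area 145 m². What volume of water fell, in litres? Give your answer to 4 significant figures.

1 mm over 1 m² is 1 L, so volume = 9.8 × 145 = 1421 L.

1421 litres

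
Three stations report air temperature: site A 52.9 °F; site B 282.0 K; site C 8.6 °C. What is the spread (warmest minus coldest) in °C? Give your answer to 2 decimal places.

3.01 °C

site A: 52.9 °F = 11.611 °C.
site B: 282.0 K = 8.850 °C.
Spread: 11.611 − 8.600 = 3.011 °C.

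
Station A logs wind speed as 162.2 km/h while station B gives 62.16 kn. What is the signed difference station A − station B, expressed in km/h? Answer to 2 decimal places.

47.08 km/h

station B: 62.16 kt = 115.1203 km/h.
Difference: 162.2000 − 115.1203 = 47.08 km/h.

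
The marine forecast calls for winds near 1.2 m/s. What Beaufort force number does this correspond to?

Beaufort force 1

1.2 m/s lies in the Beaufort 1 band (light air, 0.3–1.5 m/s).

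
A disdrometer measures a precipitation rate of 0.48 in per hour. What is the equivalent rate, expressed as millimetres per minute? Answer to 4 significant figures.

0.48 in/hour × 25.4 mm/in × 0.0166667 hour/minute = 0.2032 mm/minute.

0.2032 mm/minute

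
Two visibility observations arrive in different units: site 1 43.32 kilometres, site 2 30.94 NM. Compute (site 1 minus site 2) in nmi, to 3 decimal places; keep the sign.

-7.549 nmi

site 1: 43.32 km = 23.39093 nmi.
Difference: 23.39093 − 30.94000 = -7.549 nmi.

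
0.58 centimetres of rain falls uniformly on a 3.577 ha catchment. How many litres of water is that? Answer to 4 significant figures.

207500 litres

Depth: 0.58 cm × 10 = 5.8 mm.
Area: 3.577 ha = 35770 m².
1 mm over 1 m² is 1 L, so volume = 5.8 × 35770 = 207466 L ≈ 207500 L.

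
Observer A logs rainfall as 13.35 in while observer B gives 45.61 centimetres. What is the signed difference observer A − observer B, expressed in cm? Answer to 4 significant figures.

-11.70 cm

observer A: 13.35 in = 33.9090 cm.
Difference: 33.9090 − 45.6100 = -11.70 cm.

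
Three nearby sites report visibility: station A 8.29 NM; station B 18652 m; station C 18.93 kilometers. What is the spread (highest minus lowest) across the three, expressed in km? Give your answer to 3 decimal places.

3.577 km

station A: 8.29 nmi = 15.35308 km.
station B: 18652 m = 18.65200 km.
Spread: 18.93000 − 15.35308 = 3.577 km.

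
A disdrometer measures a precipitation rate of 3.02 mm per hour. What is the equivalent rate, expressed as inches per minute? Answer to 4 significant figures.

3.02 mm/hour × 0.0393701 in/mm × 0.0166667 hour/minute = 0.001982 in/minute.

0.001982 in/minute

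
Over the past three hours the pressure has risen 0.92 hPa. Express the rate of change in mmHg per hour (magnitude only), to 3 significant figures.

0.230 mmHg per hour

0.92 hPa / 3 h × 0.750062 mmHg/hPa = 0.230 mmHg/h.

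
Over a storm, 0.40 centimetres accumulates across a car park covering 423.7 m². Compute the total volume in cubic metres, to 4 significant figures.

Depth: 0.40 cm × 10 = 4 mm.
1 mm over 1 m² is 1 L, so volume = 4 × 423.7 = 1694.8 L = 1.695 m³.

1.695 cubic metres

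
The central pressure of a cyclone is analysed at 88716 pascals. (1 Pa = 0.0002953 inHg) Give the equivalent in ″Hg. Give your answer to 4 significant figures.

1 Pa = 0.0002953 inHg, so 88716 × 0.0002953 = 26.20 inHg.

26.20 inHg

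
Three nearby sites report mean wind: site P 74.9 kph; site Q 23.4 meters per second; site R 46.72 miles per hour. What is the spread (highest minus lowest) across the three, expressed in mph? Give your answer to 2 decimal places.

5.80 mph

site P: 74.9 km/h = 46.5407 mph.
site Q: 23.4 m/s = 52.3443 mph.
Spread: 52.3443 − 46.5407 = 5.80 mph.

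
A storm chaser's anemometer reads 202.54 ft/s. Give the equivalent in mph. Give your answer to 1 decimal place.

138.1 mph

1 ft/s = 0.681818 mph, so 202.54 × 0.681818 = 138.1 mph.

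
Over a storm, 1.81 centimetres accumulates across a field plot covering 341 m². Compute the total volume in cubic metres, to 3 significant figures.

Depth: 1.81 cm × 10 = 18.1 mm.
1 mm over 1 m² is 1 L, so volume = 18.1 × 341 = 6172.1 L = 6.17 m³.

6.17 cubic metres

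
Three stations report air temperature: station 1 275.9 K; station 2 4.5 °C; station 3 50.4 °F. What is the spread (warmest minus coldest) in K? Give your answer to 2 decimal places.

7.47 K

station 1: 275.9 K = 2.750 °C.
station 3: 50.4 °F = 10.222 °C.
Spread: 10.222 − 2.750 = 7.472 °C.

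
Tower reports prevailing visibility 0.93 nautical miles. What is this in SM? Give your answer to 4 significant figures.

1 nmi = 1.15078 SM, so 0.93 × 1.15078 = 1.070 SM.

1.070 SM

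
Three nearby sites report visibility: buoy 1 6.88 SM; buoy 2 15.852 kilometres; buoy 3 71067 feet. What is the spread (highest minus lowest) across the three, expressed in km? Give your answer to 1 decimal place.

buoy 1: 6.88 SM = 11.072 km.
buoy 3: 71067 ft = 21.661 km.
Spread: 21.661 − 11.072 = 10.6 km.

10.6 km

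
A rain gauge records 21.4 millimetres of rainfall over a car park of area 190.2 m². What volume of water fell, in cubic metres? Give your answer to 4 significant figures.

4.070 cubic metres

1 mm over 1 m² is 1 L, so volume = 21.4 × 190.2 = 4070.28 L = 4.070 m³.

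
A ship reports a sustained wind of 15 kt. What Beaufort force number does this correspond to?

15 kt lies in the Beaufort 4 band (moderate breeze, 11–16 kt).

Beaufort force 4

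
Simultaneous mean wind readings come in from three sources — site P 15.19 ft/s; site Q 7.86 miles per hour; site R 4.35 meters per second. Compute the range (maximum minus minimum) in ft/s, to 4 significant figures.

3.662 ft/s

site Q: 7.86 mph = 11.52800 ft/s.
site R: 4.35 m/s = 14.27165 ft/s.
Spread: 15.19000 − 11.52800 = 3.662 ft/s.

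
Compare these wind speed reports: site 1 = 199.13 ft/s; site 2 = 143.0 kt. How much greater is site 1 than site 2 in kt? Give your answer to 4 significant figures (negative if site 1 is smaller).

-25.02 kt

site 1: 199.13 ft/s = 117.9813 kt.
Difference: 117.9813 − 143.0000 = -25.02 kt.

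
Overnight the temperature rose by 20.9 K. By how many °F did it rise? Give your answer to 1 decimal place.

37.6 °F

A change of 1 °C equals a change of 1.8 °F: Δ°F = 20.9 × 1.8 = 37.6 °F.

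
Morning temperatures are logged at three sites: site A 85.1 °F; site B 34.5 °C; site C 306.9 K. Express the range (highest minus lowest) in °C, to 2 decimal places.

5.00 °C

site A: 85.1 °F = 29.500 °C.
site C: 306.9 K = 33.750 °C.
Spread: 34.500 − 29.500 = 5.000 °C.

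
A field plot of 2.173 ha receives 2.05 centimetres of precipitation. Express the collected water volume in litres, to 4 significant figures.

445500 litres

Depth: 2.05 cm × 10 = 20.5 mm.
Area: 2.173 ha = 21730 m².
1 mm over 1 m² is 1 L, so volume = 20.5 × 21730 = 445465 L ≈ 445500 L.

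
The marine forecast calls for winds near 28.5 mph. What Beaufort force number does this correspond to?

Beaufort force 6

28.5 mph = 12.7 m/s, which is Beaufort 6 (strong breeze, 10.8–13.8 m/s).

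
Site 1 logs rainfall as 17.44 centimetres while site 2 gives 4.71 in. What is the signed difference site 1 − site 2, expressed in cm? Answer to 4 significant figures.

5.477 cm

site 2: 4.71 in = 11.96340 cm.
Difference: 17.44000 − 11.96340 = 5.477 cm.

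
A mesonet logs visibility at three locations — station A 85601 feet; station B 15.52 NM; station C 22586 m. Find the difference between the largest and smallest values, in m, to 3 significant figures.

station A: 85601 ft = 26091.18 m.
station B: 15.52 nmi = 28743.04 m.
Spread: 28743.04 − 22586.00 = 6160 m.

6160 m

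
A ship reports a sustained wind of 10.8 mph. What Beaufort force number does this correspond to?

10.8 mph = 4.8 m/s, which is Beaufort 3 (gentle breeze, 3.4–5.4 m/s).

Beaufort force 3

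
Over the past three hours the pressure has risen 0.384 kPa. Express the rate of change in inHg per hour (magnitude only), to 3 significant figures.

0.384 kPa / 3 h × 0.2953 inHg/kPa = 0.0378 inHg/h.

0.0378 inHg per hour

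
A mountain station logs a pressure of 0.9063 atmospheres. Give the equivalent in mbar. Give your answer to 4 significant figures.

1 atm = 1013.25 mb, so 0.9063 × 1013.25 = 918.3 mb.

918.3 mb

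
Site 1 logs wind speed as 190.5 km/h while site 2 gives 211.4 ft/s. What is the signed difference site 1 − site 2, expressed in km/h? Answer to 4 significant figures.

site 2: 211.4 ft/s = 231.96499 km/h.
Difference: 190.50000 − 231.96499 = -41.46 km/h.

-41.46 km/h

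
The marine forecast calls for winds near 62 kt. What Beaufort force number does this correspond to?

62 kt lies in the Beaufort 11 band (violent storm, 56–63 kt).

Beaufort force 11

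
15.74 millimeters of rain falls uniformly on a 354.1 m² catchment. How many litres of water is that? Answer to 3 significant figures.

5570 litres

1 mm over 1 m² is 1 L, so volume = 15.74 × 354.1 = 5573.534 L ≈ 5570 L.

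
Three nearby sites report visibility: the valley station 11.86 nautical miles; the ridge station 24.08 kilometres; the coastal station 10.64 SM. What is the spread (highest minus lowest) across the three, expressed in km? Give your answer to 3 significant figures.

the valley station: 11.86 nmi = 21.9647 km.
the coastal station: 10.64 SM = 17.1234 km.
Spread: 24.0800 − 17.1234 = 6.96 km.

6.96 km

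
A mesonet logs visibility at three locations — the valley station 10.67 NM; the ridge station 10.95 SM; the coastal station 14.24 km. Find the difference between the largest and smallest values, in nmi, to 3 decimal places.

2.981 nmi

the ridge station: 10.95 SM = 9.51529 nmi.
the coastal station: 14.24 km = 7.68898 nmi.
Spread: 10.67000 − 7.68898 = 2.981 nmi.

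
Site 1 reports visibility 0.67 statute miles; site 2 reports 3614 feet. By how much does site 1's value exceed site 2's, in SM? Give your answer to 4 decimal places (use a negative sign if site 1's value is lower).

-0.0145 SM

site 2: 3614 ft = 0.684470 SM.
Difference: 0.670000 − 0.684470 = -0.0145 SM.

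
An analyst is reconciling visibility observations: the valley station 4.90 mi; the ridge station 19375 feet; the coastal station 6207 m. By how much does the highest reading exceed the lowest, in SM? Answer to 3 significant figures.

the ridge station: 19375 ft = 3.6695 SM.
the coastal station: 6207 m = 3.8569 SM.
Spread: 4.9000 − 3.6695 = 1.23 SM.

1.23 SM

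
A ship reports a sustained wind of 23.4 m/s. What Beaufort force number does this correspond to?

Beaufort force 9

23.4 m/s lies in the Beaufort 9 band (strong gale, 20.8–24.4 m/s).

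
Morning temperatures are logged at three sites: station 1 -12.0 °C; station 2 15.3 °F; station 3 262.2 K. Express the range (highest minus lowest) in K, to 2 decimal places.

2.72 K

station 2: 15.3 °F = -9.278 °C.
station 3: 262.2 K = -10.950 °C.
Spread: (-9.278) − (-12.000) = 2.722 °C.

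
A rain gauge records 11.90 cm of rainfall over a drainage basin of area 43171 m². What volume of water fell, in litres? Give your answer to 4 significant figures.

Depth: 11.90 cm × 10 = 119 mm.
1 mm over 1 m² is 1 L, so volume = 119 × 43171 = 5137349 L ≈ 5137000 L.

5137000 litres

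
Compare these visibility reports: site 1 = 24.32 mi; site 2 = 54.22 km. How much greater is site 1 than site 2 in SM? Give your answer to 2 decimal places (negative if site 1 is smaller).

site 2: 54.22 km = 33.6907 SM.
Difference: 24.3200 − 33.6907 = -9.37 SM.

-9.37 SM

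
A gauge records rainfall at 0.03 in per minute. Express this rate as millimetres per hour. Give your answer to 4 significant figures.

45.72 mm/hour

0.03 in/minute × 25.4 mm/in × 60 minute/hour = 45.72 mm/hour.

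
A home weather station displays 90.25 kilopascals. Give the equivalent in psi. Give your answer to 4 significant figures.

1 kPa = 0.145038 psi, so 90.25 × 0.145038 = 13.09 psi.

13.09 psi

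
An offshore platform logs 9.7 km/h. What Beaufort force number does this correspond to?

9.7 km/h = 2.7 m/s, which is Beaufort 2 (light breeze, 1.6–3.3 m/s).

Beaufort force 2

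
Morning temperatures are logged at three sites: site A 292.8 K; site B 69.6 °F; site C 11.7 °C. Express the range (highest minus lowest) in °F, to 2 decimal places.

site A: 292.8 K = 19.650 °C.
site B: 69.6 °F = 20.889 °C.
Spread: 20.889 − 11.700 = 9.189 °C = 16.54 °F.

16.54 °F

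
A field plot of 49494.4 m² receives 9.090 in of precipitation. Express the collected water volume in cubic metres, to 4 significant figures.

11430 cubic metres

Depth: 9.090 in × 25.4 = 230.886 mm.
1 mm over 1 m² is 1 L, so volume = 230.886 × 49494.4 = 11427564 L = 11430 m³.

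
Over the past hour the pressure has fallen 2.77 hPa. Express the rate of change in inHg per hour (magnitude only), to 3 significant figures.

2.77 hPa / 1 h × 0.02953 inHg/hPa = 0.0818 inHg/h.

0.0818 inHg per hour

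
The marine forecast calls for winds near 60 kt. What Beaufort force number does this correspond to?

60 kt lies in the Beaufort 11 band (violent storm, 56–63 kt).

Beaufort force 11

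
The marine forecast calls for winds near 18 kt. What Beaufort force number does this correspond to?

18 kt lies in the Beaufort 5 band (fresh breeze, 17–21 kt).

Beaufort force 5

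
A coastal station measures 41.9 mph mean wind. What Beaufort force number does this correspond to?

41.9 mph = 18.7 m/s, which is Beaufort 8 (gale, 17.2–20.7 m/s).

Beaufort force 8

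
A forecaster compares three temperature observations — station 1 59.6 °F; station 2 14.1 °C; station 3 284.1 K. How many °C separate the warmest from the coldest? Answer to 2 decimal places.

station 1: 59.6 °F = 15.333 °C.
station 3: 284.1 K = 10.950 °C.
Spread: 15.333 − 10.950 = 4.383 °C.

4.38 °C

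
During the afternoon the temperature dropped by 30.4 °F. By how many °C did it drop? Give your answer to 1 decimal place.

16.9 °C

Converting a difference, only the 9/5 scale factor applies: Δ°C = 30.4 × 0.5556 = 16.9 °C.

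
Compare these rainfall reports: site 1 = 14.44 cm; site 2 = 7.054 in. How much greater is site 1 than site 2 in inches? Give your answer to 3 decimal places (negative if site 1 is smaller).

-1.369 in

site 1: 14.44 cm = 5.68504 in.
Difference: 5.68504 − 7.05400 = -1.369 in.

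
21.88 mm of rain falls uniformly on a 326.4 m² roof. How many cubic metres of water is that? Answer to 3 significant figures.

7.14 cubic metres

1 mm over 1 m² is 1 L, so volume = 21.88 × 326.4 = 7141.632 L = 7.14 m³.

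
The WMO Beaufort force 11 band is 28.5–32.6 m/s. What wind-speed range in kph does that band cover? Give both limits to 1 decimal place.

102.6 to 117.4 km/h

28.5–32.6 m/s × 3.6 = 102.6–117.4 km/h.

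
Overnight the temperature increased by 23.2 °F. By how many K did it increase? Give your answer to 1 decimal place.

12.9 K

A change of 1 °C equals a change of 1.8 °F: ΔK = 23.2 × 0.5556 = 12.9 K.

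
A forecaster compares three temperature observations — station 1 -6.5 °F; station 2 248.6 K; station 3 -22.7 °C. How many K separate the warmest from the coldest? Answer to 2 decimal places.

station 1: -6.5 °F = -21.389 °C.
station 2: 248.6 K = -24.550 °C.
Spread: (-21.389) − (-24.550) = 3.161 °C.

3.16 K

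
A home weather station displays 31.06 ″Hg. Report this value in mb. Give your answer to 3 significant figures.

1050 mb

1 inHg = 33.8639 mb, so 31.06 × 33.8639 = 1050 mb.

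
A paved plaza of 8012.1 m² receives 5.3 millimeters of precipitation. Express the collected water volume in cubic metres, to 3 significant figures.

1 mm over 1 m² is 1 L, so volume = 5.3 × 8012.1 = 42464.13 L = 42.5 m³.

42.5 cubic metres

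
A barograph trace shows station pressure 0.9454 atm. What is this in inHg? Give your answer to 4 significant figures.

28.29 inHg

1 atm = 29.9213 inHg, so 0.9454 × 29.9213 = 28.29 inHg.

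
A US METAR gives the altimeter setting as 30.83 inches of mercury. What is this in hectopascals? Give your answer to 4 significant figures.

1044 hPa

1 inHg = 33.8639 hPa, so 30.83 × 33.8639 = 1044 hPa.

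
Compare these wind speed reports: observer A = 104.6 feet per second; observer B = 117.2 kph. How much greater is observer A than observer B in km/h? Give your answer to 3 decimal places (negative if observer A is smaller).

-2.425 km/h

observer A: 104.6 ft/s = 114.77549 km/h.
Difference: 114.77549 − 117.20000 = -2.425 km/h.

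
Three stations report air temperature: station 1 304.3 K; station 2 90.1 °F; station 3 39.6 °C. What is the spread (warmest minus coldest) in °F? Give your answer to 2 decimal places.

station 1: 304.3 K = 31.150 °C.
station 2: 90.1 °F = 32.278 °C.
Spread: 39.600 − 31.150 = 8.450 °C = 15.21 °F.

15.21 °F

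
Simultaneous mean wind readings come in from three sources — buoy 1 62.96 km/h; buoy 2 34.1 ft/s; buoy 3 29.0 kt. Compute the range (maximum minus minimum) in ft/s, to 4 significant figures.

buoy 1: 62.96 km/h = 57.3782 ft/s.
buoy 3: 29.0 kt = 48.9465 ft/s.
Spread: 57.3782 − 34.1000 = 23.28 ft/s.

23.28 ft/s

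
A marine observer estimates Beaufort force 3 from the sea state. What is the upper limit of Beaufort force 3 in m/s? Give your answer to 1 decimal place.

5.4 m/s

Beaufort 3 (gentle breeze) spans 3.4–5.4 m/s.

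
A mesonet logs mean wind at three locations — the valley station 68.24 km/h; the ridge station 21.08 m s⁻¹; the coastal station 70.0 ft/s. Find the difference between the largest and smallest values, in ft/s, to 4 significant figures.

the valley station: 68.24 km/h = 62.19014 ft/s.
the ridge station: 21.08 m/s = 69.16010 ft/s.
Spread: 70.00000 − 62.19014 = 7.810 ft/s.

7.810 ft/s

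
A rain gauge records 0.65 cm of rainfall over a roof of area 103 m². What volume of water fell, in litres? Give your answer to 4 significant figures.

669.5 litres

Depth: 0.65 cm × 10 = 6.5 mm.
1 mm over 1 m² is 1 L, so volume = 6.5 × 103 = 669.5 L.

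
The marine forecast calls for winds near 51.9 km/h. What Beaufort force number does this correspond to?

51.9 km/h = 14.4 m/s, which is Beaufort 7 (near gale, 13.9–17.1 m/s).

Beaufort force 7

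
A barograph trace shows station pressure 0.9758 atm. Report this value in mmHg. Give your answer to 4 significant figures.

741.6 mmHg

1 atm = 760 mmHg, so 0.9758 × 760 = 741.6 mmHg.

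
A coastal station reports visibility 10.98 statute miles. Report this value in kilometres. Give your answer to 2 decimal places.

17.67 km

1 SM = 1.60934 km, so 10.98 × 1.60934 = 17.67 km.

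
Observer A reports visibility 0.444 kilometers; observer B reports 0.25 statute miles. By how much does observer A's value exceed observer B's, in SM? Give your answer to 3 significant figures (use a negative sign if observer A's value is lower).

0.0259 SM

observer A: 0.444 km = 0.275889 SM.
Difference: 0.275889 − 0.250000 = 0.0259 SM.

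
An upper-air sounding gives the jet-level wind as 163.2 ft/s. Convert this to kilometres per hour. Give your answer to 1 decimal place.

179.1 km/h

1 ft/s = 1.09728 km/h, so 163.2 × 1.09728 = 179.1 km/h.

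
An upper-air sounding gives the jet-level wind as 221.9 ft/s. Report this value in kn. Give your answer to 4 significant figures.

131.5 kt

1 ft/s = 0.592484 kt, so 221.9 × 0.592484 = 131.5 kt.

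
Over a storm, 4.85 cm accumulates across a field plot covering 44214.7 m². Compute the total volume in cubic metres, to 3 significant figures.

2140 cubic metres

Depth: 4.85 cm × 10 = 48.5 mm.
1 mm over 1 m² is 1 L, so volume = 48.5 × 44214.7 = 2144412.9 L = 2140 m³.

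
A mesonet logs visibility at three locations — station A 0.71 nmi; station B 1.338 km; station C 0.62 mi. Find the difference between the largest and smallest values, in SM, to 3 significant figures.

0.211 SM

station A: 0.71 nmi = 0.81705 SM.
station B: 1.338 km = 0.83139 SM.
Spread: 0.83139 − 0.62000 = 0.211 SM.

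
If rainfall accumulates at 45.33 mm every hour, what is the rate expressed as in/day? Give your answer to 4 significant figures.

42.83 in/day

45.33 mm/hour × 0.0393701 in/mm × 24 hour/day = 42.83 in/day.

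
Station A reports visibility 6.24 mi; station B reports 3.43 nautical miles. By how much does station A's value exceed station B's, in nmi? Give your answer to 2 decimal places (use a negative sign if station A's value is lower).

station A: 6.24 SM = 5.4224 nmi.
Difference: 5.4224 − 3.4300 = 1.99 nmi.

1.99 nmi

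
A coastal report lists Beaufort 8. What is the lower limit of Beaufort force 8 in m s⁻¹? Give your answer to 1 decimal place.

Beaufort 8 (gale) spans 17.2–20.7 m/s.

17.2 m/s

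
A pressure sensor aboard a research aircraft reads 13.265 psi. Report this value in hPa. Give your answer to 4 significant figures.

914.6 hPa

1 psi = 68.9476 hPa, so 13.265 × 68.9476 = 914.6 hPa.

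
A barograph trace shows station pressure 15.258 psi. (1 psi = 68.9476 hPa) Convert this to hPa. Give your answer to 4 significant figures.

1052 hPa

1 psi = 68.9476 hPa, so 15.258 × 68.9476 = 1052 hPa.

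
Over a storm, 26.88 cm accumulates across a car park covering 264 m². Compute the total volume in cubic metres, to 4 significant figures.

Depth: 26.88 cm × 10 = 268.8 mm.
1 mm over 1 m² is 1 L, so volume = 268.8 × 264 = 70963.2 L = 70.96 m³.

70.96 cubic metres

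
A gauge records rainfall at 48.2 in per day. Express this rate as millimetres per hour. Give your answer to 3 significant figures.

48.2 in/day × 25.4 mm/in × 0.0416667 day/hour = 51.0 mm/hour.

51.0 mm/hour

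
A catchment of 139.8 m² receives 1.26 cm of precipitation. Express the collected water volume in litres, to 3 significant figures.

Depth: 1.26 cm × 10 = 12.6 mm.
1 mm over 1 m² is 1 L, so volume = 12.6 × 139.8 = 1761.48 L ≈ 1760 L.

1760 litres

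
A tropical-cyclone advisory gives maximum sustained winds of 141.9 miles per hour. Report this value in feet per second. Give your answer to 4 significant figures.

208.1 ft/s

1 mph = 1.46667 ft/s, so 141.9 × 1.46667 = 208.1 ft/s.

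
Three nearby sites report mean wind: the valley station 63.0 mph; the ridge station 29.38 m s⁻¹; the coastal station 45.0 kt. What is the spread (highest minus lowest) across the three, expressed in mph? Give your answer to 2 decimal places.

13.94 mph

the ridge station: 29.38 m/s = 65.7212 mph.
the coastal station: 45.0 kt = 51.7851 mph.
Spread: 65.7212 − 51.7851 = 13.94 mph.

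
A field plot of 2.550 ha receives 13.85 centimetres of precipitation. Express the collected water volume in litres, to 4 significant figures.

Depth: 13.85 cm × 10 = 138.5 mm.
Area: 2.550 ha = 25500 m².
1 mm over 1 m² is 1 L, so volume = 138.5 × 25500 = 3531750 L ≈ 3532000 L.

3532000 litres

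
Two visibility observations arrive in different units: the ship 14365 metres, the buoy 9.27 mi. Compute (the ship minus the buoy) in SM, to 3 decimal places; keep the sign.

the ship: 14365 m = 8.92600 SM.
Difference: 8.92600 − 9.27000 = -0.344 SM.

-0.344 SM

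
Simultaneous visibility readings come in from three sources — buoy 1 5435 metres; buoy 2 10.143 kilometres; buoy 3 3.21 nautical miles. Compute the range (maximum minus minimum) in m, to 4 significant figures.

buoy 2: 10.143 km = 10143.00 m.
buoy 3: 3.21 nmi = 5944.92 m.
Spread: 10143.00 − 5435.00 = 4708 m.

4708 m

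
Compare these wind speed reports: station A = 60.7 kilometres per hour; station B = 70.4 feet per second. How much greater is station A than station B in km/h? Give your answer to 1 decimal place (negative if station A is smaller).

-16.5 km/h

station B: 70.4 ft/s = 77.249 km/h.
Difference: 60.700 − 77.249 = -16.5 km/h.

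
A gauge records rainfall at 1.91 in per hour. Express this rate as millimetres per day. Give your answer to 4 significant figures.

1164 mm/day

1.91 in/hour × 25.4 mm/in × 24 hour/day = 1164 mm/day.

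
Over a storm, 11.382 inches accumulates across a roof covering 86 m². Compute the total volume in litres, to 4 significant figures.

Depth: 11.382 in × 25.4 = 289.1028 mm.
1 mm over 1 m² is 1 L, so volume = 289.1028 × 86 = 24862.841 L ≈ 24860 L.

24860 litres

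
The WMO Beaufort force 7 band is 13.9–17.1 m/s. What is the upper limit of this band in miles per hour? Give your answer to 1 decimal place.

38.3 mph

13.9–17.1 m/s × 2.237 = 31.1–38.3 mph.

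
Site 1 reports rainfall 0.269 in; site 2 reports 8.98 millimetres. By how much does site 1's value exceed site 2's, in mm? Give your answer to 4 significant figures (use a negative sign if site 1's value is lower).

-2.147 mm

site 1: 0.269 in = 6.83260 mm.
Difference: 6.83260 − 8.98000 = -2.147 mm.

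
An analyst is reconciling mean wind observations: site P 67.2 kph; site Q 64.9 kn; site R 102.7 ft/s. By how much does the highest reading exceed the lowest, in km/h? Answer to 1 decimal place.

site Q: 64.9 kt = 120.195 km/h.
site R: 102.7 ft/s = 112.691 km/h.
Spread: 120.195 − 67.200 = 53.0 km/h.

53.0 km/h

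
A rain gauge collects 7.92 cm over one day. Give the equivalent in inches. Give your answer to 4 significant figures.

3.118 in

1 cm = 0.393701 in, so 7.92 × 0.393701 = 3.118 in.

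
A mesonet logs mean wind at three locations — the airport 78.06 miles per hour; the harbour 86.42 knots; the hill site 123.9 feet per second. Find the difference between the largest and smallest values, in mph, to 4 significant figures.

the harbour: 86.42 kt = 99.4504 mph.
the hill site: 123.9 ft/s = 84.4773 mph.
Spread: 99.4504 − 78.0600 = 21.39 mph.

21.39 mph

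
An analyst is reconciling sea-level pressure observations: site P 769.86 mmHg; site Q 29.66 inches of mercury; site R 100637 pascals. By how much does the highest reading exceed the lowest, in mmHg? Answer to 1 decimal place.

site Q: 29.66 inHg = 753.364 mmHg.
site R: 100637 Pa = 754.839 mmHg.
Spread: 769.860 − 753.364 = 16.5 mmHg.

16.5 mmHg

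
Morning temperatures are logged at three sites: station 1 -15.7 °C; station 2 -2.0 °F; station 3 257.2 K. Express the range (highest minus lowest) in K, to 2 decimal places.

3.19 K

station 2: -2.0 °F = -18.889 °C.
station 3: 257.2 K = -15.950 °C.
Spread: (-15.700) − (-18.889) = 3.189 °C.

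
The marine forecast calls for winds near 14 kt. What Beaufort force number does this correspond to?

Beaufort force 4

14 kt lies in the Beaufort 4 band (moderate breeze, 11–16 kt).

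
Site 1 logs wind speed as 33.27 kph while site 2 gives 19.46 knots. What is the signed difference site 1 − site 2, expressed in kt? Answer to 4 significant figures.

-1.496 kt

site 1: 33.27 km/h = 17.96436 kt.
Difference: 17.96436 − 19.46000 = -1.496 kt.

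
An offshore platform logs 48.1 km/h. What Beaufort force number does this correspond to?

48.1 km/h = 13.4 m/s, which is Beaufort 6 (strong breeze, 10.8–13.8 m/s).

Beaufort force 6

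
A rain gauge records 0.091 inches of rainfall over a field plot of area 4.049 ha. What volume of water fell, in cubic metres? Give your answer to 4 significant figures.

93.59 cubic metres

Depth: 0.091 in × 25.4 = 2.3114 mm.
Area: 4.049 ha = 40490 m².
1 mm over 1 m² is 1 L, so volume = 2.3114 × 40490 = 93588.586 L = 93.59 m³.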